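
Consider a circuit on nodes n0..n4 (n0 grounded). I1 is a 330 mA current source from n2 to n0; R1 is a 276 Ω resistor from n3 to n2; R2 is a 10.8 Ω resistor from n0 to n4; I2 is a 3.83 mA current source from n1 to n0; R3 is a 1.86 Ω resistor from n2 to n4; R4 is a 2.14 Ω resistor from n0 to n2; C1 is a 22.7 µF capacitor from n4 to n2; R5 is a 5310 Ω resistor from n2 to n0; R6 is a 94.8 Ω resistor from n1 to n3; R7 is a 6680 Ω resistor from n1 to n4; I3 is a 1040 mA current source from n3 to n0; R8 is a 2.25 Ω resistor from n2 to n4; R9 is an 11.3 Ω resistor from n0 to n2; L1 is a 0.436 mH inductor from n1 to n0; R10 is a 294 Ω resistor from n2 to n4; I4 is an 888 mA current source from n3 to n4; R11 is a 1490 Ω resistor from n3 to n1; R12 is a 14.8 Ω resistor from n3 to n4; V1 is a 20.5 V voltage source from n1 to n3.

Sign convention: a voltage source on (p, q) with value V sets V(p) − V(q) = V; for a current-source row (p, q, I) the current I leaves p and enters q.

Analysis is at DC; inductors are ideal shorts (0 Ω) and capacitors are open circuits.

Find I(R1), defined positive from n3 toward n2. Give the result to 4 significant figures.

Element admittances at DC:
  I1: injects 0.33 A into n0 (from n2)
  Y(R1) = 0.003623 S between n3,n2
  Y(R2) = 0.09259 S between n0,n4
  I2: injects 0.00383 A into n0 (from n1)
  Y(R3) = 0.5376 S between n2,n4
  Y(R4) = 0.4673 S between n0,n2
  Y(C1) = 0.000 S between n4,n2
  Y(R5) = 0.0001883 S between n2,n0
  Y(R6) = 0.01055 S between n1,n3
  Y(R7) = 0.0001497 S between n1,n4
  I3: injects 1.04 A into n0 (from n3)
  Y(R8) = 0.4444 S between n2,n4
  Y(R9) = 0.08850 S between n0,n2
  L1: short n1↔n0 (DC inductor)
  Y(R10) = 0.003401 S between n2,n4
  I4: injects 0.888 A into n4 (from n3)
  Y(R11) = 0.0006711 S between n3,n1
  Y(R12) = 0.06757 S between n3,n4
  V1: constraint V(n1)−V(n3) = 20.5
Assemble and solve the 6×6 MNA system:
  V(n1)=0.000  V(n2)=-1.193  V(n3)=-20.50  V(n4)=-1.460
  i(L1)=-0.5756  i(V1)=0.3415

-0.06995 A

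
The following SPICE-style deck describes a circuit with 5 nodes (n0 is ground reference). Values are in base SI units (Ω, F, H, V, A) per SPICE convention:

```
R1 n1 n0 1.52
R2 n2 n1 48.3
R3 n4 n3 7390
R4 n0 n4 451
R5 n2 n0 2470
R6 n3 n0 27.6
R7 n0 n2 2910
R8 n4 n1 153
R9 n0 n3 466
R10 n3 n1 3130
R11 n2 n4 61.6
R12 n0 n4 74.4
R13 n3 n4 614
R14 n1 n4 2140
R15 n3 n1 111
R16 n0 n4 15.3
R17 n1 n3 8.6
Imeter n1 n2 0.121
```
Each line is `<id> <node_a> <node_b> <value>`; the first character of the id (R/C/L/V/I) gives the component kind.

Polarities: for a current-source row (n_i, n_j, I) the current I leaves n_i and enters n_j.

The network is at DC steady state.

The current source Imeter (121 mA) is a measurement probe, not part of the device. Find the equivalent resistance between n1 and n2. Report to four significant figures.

Element admittances at DC:
  Y(R1) = 0.6579 S between n1,n0
  Y(R2) = 0.02070 S between n2,n1
  Y(R3) = 0.0001353 S between n4,n3
  Y(R4) = 0.002217 S between n0,n4
  Y(R5) = 0.0004049 S between n2,n0
  Y(R6) = 0.03623 S between n3,n0
  Y(R7) = 0.0003436 S between n0,n2
  Y(R8) = 0.006536 S between n4,n1
  Y(R9) = 0.002146 S between n0,n3
  Y(R10) = 0.0003195 S between n3,n1
  Y(R11) = 0.01623 S between n2,n4
  Y(R12) = 0.01344 S between n0,n4
  Y(R13) = 0.001629 S between n3,n4
  Y(R14) = 0.0004673 S between n1,n4
  Y(R15) = 0.009009 S between n3,n1
  Y(R16) = 0.06536 S between n0,n4
  Y(R17) = 0.1163 S between n1,n3
  Imeter: injects 0.121 A into n2 (from n1)
Assemble and solve the 4×4 MNA system:
  V(n1)=-0.06476  V(n2)=3.397  V(n3)=-0.04360  V(n4)=0.5152

R_eq = 28.61 Ω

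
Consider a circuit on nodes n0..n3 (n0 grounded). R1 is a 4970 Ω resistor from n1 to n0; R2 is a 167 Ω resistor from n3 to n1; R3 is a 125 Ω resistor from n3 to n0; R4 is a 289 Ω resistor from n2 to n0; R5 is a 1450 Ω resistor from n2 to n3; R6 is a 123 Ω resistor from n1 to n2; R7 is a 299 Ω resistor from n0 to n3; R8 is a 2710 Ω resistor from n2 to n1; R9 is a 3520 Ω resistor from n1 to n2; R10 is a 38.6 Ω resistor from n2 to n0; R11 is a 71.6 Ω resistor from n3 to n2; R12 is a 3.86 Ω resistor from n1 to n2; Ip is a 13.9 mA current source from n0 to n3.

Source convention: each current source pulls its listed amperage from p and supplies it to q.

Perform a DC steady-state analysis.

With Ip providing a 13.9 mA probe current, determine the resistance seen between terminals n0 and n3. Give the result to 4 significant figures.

R_eq = 42.63 Ω

MNA unknowns: 3 node voltages V₁..V_3
R1: Y=0.0002012 on G[1,0]
R2: Y=0.005988 on G[3,1]
R3: Y=0.008000 on G[3,0]
R4: Y=0.003460 on G[2,0]
R5: Y=0.0006897 on G[2,3]
R6: Y=0.008130 on G[1,2]
R7: Y=0.003344 on G[0,3]
R8: Y=0.0003690 on G[2,1]
R9: Y=0.0002841 on G[1,2]
R10: Y=0.02591 on G[2,0]
R11: Y=0.01397 on G[3,2]
R12: Y=0.2591 on G[1,2]
Ip: z[0]−=0.0139, z[3]+=0.0139
solve → V1=0.2502, V2=0.2427, V3=0.5926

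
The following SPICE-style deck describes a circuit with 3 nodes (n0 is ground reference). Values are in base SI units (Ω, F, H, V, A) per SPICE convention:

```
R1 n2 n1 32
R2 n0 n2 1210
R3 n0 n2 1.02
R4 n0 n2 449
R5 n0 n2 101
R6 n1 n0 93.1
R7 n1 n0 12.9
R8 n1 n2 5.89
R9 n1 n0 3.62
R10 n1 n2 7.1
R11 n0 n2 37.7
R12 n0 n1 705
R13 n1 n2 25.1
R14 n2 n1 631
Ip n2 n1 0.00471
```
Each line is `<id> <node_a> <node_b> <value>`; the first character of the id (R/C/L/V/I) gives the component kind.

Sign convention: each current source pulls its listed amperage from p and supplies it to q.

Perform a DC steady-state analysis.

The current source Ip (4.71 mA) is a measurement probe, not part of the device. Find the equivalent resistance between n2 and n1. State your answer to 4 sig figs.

Element admittances at DC:
  Y(R1) = 0.03125 S between n2,n1
  Y(R2) = 0.0008264 S between n0,n2
  Y(R3) = 0.9804 S between n0,n2
  Y(R4) = 0.002227 S between n0,n2
  Y(R5) = 0.009901 S between n0,n2
  Y(R6) = 0.01074 S between n1,n0
  Y(R7) = 0.07752 S between n1,n0
  Y(R8) = 0.1698 S between n1,n2
  Y(R9) = 0.2762 S between n1,n0
  Y(R10) = 0.1408 S between n1,n2
  Y(R11) = 0.02653 S between n0,n2
  Y(R12) = 0.001418 S between n0,n1
  Y(R13) = 0.03984 S between n1,n2
  Y(R14) = 0.001585 S between n2,n1
  Ip: injects 0.00471 A into n1 (from n2)
Assemble and solve the 2×2 MNA system:
  V(n1)=0.005312  V(n2)=-0.001906

R_eq = 1.532 Ω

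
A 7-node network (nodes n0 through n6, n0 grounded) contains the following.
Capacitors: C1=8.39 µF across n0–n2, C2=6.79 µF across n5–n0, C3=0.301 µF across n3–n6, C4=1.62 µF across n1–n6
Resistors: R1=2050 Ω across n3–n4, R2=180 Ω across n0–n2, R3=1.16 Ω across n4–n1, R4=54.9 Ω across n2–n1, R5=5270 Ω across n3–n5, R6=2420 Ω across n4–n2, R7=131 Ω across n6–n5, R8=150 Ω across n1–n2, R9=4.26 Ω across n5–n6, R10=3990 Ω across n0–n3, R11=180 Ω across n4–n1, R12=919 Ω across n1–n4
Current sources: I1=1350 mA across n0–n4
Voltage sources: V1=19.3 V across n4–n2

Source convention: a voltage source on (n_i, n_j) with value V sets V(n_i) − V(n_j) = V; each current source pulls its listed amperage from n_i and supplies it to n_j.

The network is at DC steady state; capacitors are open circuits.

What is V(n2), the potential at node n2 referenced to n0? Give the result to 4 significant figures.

Element admittances at DC:
  Y(C1) = 0.000 S between n0,n2
  Y(R1) = 0.0004878 S between n3,n4
  Y(R2) = 0.005556 S between n0,n2
  Y(R3) = 0.8621 S between n4,n1
  Y(R4) = 0.01821 S between n2,n1
  Y(R5) = 0.0001898 S between n3,n5
  Y(C2) = 0.000 S between n5,n0
  Y(R6) = 0.0004132 S between n4,n2
  I1: injects 1.35 A into n4 (from n0)
  Y(R7) = 0.007634 S between n6,n5
  Y(C3) = 0.000 S between n3,n6
  Y(C4) = 0.000 S between n1,n6
  Y(R8) = 0.006667 S between n1,n2
  Y(R9) = 0.2347 S between n5,n6
  Y(R10) = 0.0002506 S between n0,n3
  Y(R11) = 0.005556 S between n4,n1
  Y(R12) = 0.001088 S between n1,n4
  V1: constraint V(n4)−V(n2) = 19.3
Assemble and solve the 7×7 MNA system:
  V(n1)=254.2  V(n2)=235.4  V(n3)=168.3  V(n4)=254.7  V(n5)=168.3  V(n6)=168.3
  i(V1)=0.8330

235.4 V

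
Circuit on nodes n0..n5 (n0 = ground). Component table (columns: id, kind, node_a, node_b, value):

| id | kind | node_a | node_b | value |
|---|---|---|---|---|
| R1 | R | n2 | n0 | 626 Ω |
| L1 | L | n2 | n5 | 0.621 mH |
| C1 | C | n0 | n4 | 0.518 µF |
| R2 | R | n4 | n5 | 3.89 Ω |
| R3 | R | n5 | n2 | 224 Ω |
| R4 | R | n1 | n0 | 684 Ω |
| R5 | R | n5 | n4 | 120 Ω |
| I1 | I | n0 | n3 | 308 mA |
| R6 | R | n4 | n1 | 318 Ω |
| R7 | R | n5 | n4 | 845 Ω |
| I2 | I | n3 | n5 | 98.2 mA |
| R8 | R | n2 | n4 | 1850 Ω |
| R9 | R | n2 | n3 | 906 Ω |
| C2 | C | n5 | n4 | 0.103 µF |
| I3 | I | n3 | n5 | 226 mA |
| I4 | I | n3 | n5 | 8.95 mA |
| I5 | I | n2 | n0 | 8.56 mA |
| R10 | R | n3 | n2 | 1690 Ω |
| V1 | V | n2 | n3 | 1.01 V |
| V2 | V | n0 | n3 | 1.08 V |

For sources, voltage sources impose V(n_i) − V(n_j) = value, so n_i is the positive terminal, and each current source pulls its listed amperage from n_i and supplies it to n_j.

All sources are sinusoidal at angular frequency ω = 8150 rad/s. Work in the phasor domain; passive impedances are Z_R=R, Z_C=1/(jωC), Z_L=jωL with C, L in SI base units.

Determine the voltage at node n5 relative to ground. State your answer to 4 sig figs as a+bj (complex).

Apply KCL at each of the 5 non-ground nodes and solve the resulting linear system.
Node n1: branches {R4, R6} → V_1 = 0.006337+1.168j
Node n2: branches {R1, L1, R3, R8, R9, I5, R10, V1} → V_2 = -0.07000+0.000j
Node n3: branches {I1, I2, R9, I3, I4, R10, V1, V2} → V_3 = -1.080+0.000j
Node n4: branches {C1, R2, R5, R6, R7, R8, C2} → V_4 = 0.009283+1.711j
Node n5: branches {L1, R2, R3, R5, R7, I2, C2, I3, I4} → V_5 = -0.01759+1.721j
Source currents: i(V1)=0.3302-0.001747j, i(V2)=-0.3068+0.001747j

-0.01759+1.721j V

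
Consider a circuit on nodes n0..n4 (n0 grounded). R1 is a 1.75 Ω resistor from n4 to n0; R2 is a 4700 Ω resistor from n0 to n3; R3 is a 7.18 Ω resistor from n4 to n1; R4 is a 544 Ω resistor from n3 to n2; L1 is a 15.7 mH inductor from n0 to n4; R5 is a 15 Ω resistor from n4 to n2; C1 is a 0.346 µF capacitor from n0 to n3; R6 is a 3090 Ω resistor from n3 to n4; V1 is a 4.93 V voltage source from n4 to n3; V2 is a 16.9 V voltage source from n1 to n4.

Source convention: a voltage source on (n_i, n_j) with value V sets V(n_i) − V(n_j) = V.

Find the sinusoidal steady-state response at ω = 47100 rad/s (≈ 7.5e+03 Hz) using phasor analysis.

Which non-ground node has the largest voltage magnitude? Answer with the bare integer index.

MNA unknowns: 4 node voltages V₁..V_4 plus 2 source currents (V1, V2)
R1: Y=0.5714+0.000j on G[4,0]
R2: Y=0.0002128+0.000j on G[0,3]
R3: Y=0.1393+0.000j on G[4,1]
R4: Y=0.001838+0.000j on G[3,2]
L1: Y=0.000-0.001352j on G[0,4]
R5: Y=0.06667+0.000j on G[4,2]
C1: Y=0.000+0.01630j on G[0,3]
R6: Y=0.0003236+0.000j on G[3,4]
V1: row V4−V3=4.93, i_V1 at 4,3
V2: row V1−V4=16.9, i_V2 at 1,4
solve → V1=16.91+0.1404j, V2=-0.1268+0.1404j, V3=-4.924+0.1404j, V4=0.005505+0.1404j
aux → i_V1=-0.01375-0.08022j, i_V2=-2.354+0.000j

1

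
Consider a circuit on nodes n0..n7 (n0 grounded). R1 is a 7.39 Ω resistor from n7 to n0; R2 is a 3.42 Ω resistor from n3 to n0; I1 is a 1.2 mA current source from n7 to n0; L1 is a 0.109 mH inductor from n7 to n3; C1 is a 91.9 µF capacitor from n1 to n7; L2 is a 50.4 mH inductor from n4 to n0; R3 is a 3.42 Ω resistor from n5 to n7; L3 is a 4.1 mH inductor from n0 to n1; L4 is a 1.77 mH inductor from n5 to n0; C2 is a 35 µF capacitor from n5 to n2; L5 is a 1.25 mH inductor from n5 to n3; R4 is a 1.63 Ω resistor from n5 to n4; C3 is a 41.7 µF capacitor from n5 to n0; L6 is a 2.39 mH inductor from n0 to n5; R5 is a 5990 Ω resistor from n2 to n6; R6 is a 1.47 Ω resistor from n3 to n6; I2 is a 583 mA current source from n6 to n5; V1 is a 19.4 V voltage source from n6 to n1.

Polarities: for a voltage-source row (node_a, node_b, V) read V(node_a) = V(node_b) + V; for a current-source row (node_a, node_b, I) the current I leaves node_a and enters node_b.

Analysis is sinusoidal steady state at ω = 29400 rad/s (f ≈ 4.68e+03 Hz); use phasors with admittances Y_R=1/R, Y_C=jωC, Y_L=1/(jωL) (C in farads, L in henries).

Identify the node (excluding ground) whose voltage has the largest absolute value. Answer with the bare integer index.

Apply KCL at each of the 7 non-ground nodes and solve the resulting linear system.
Node n1: branches {C1, L3, V1} → V_1 = -5.922-0.2981j
Node n2: branches {C2, R5} → V_2 = -0.9336+0.9453j
Node n3: branches {R2, L1, L5, R6} → V_3 = 7.171+4.609j
Node n4: branches {L2, R4} → V_4 = -0.9344+0.9467j
Node n5: branches {R3, L4, C2, L5, R4, C3, L6, I2} → V_5 = -0.9334+0.9477j
Node n6: branches {R5, R6, I2, V1} → V_6 = 13.48-0.2981j
Node n7: branches {R1, I1, L1, C1, R3} → V_7 = -7.139-2.102j
Source currents: i(V1)=-4.876+3.339j

6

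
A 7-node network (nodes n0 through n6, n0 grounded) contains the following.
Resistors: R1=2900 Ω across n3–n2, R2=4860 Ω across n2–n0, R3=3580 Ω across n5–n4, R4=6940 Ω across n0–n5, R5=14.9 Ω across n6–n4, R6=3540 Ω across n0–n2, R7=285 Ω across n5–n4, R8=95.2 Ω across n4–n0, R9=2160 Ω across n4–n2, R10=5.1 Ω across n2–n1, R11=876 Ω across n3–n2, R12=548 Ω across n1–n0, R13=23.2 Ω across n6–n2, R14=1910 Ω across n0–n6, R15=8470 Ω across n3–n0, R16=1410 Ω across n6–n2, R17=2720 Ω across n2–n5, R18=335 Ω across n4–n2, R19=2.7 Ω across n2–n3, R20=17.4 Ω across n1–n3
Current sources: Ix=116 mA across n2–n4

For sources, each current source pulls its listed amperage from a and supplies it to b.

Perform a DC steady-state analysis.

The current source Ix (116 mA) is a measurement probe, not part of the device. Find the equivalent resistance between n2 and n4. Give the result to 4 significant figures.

Apply KCL at each of the 6 non-ground nodes and solve the resulting linear system.
Node n1: branches {R10, R12, R20} → V_1 = -2.875
Node n2: branches {R1, R2, R6, R9, R10, R11, R13, R16, R17, R18, R19, Ix} → V_2 = -2.896
Node n3: branches {R1, R11, R15, R19, R20} → V_3 = -2.893
Node n4: branches {R3, R5, R7, R8, R9, R18, Ix} → V_4 = 0.6973
Node n5: branches {R3, R4, R7, R17} → V_5 = 0.3667
Node n6: branches {R5, R13, R14, R16} → V_6 = -0.7186

R_eq = 30.98 Ω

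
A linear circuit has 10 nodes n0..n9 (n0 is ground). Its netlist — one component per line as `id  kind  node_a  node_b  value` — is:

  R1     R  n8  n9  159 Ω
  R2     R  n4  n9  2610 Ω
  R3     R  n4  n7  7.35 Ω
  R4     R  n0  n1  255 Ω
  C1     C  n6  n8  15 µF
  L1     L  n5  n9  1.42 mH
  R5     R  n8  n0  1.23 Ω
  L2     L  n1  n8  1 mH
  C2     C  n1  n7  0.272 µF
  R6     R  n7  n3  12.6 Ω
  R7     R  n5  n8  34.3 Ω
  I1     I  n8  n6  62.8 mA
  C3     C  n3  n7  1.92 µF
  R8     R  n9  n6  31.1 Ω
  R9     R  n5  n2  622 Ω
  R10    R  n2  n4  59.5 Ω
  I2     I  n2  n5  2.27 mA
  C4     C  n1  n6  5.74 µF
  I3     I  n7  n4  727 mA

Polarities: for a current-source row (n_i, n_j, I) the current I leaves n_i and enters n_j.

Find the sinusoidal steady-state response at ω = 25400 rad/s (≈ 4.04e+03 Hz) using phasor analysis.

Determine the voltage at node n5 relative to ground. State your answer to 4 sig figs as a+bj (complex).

0.1500+0.05580j V

Apply KCL at each of the 9 non-ground nodes and solve the resulting linear system.
Node n1: branches {R4, L2, C2, C4} → V_1 = -0.02470-0.1232j
Node n2: branches {R9, R10, I2} → V_2 = 4.330+1.301j
Node n3: branches {R6, C3} → V_3 = -0.3993+1.439j
Node n4: branches {R2, R3, R10, I3} → V_4 = 4.865+1.420j
Node n5: branches {L1, R7, R9, I2} → V_5 = 0.1500+0.05580j
Node n6: branches {C1, I1, R8, C4} → V_6 = -0.003562-0.1631j
Node n7: branches {R3, C2, R6, C3, I3} → V_7 = -0.3993+1.439j
Node n8: branches {R1, C1, R5, L2, R7, I1} → V_8 = 0.0001191+0.0005941j
Node n9: branches {R1, R2, L1, R8} → V_9 = 0.1641-0.1109j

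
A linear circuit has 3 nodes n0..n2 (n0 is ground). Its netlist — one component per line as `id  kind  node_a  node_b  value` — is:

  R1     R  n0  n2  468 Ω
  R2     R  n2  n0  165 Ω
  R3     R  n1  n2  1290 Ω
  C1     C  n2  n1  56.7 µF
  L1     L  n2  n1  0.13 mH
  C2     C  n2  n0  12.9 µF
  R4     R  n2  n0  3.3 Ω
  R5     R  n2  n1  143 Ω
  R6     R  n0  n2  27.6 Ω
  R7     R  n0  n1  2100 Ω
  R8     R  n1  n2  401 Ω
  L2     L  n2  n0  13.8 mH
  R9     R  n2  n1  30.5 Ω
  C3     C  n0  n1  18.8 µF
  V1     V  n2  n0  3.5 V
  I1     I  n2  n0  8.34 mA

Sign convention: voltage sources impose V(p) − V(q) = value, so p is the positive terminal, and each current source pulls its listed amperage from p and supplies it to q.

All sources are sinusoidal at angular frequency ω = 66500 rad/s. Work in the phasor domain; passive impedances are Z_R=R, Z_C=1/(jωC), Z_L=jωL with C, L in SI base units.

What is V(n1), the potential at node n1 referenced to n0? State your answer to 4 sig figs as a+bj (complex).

MNA unknowns: 2 node voltages V₁..V_2 plus 1 source current (V1)
R1: Y=0.002137+0.000j on G[0,2]
R2: Y=0.006061+0.000j on G[2,0]
R3: Y=0.0007752+0.000j on G[1,2]
C1: Y=0.000+3.771j on G[2,1]
L1: Y=0.000-0.1157j on G[2,1]
C2: Y=0.000+0.8579j on G[2,0]
R4: Y=0.3030+0.000j on G[2,0]
R5: Y=0.006993+0.000j on G[2,1]
R6: Y=0.03623+0.000j on G[0,2]
R7: Y=0.0004762+0.000j on G[0,1]
R8: Y=0.002494+0.000j on G[1,2]
L2: Y=0.000-0.001090j on G[2,0]
R9: Y=0.03279+0.000j on G[2,1]
C3: Y=0.000+1.250j on G[0,1]
V1: row V2−V0=3.5, i_V1 at 2,0
I1: z[2]−=0.00834, z[0]+=0.00834
solve → V1=2.608-0.007575j, V2=3.500+0.000j
aux → i_V1=-1.235-6.259j

2.608-0.007575j V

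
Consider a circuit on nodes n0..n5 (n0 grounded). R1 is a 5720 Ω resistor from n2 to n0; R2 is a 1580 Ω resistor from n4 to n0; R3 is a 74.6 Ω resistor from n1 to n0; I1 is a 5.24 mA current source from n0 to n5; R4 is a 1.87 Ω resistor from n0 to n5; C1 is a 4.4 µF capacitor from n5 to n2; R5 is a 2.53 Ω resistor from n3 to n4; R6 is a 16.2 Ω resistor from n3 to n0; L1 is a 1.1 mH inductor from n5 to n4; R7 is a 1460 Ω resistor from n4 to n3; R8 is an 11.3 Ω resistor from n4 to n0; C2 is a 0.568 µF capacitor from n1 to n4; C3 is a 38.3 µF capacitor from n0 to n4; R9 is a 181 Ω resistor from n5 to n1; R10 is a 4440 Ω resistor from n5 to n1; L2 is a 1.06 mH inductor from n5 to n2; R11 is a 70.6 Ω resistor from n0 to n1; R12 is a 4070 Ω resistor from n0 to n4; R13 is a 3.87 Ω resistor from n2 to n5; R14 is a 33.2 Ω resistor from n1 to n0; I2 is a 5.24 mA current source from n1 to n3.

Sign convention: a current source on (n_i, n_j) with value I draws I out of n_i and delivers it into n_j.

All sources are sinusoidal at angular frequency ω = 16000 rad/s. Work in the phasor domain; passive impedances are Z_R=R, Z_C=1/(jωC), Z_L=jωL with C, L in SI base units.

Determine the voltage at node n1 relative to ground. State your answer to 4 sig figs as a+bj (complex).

MNA unknowns: 5 node voltages V₁..V_5
R1: Y=0.0001748+0.000j on G[2,0]
R2: Y=0.0006329+0.000j on G[4,0]
R3: Y=0.01340+0.000j on G[1,0]
I1: z[0]−=0.00524, z[5]+=0.00524
R4: Y=0.5348+0.000j on G[0,5]
C1: Y=0.000+0.07040j on G[5,2]
R5: Y=0.3953+0.000j on G[3,4]
R6: Y=0.06173+0.000j on G[3,0]
L1: Y=0.000-0.05682j on G[5,4]
R7: Y=0.0006849+0.000j on G[4,3]
R8: Y=0.08850+0.000j on G[4,0]
C2: Y=0.000+0.009088j on G[1,4]
C3: Y=0.000+0.6128j on G[0,4]
R9: Y=0.005525+0.000j on G[5,1]
R10: Y=0.0002252+0.000j on G[5,1]
L2: Y=0.000-0.05896j on G[5,2]
R11: Y=0.01416+0.000j on G[0,1]
R12: Y=0.0002457+0.000j on G[0,4]
R13: Y=0.2584+0.000j on G[2,5]
R14: Y=0.03012+0.000j on G[1,0]
I2: z[1]−=0.00524, z[3]+=0.00524
solve → V1=-0.07911+0.01141j, V2=0.007908+0.0009588j, V3=0.01140-0.006878j, V4=-5.920e-05-0.007950j, V5=0.007914+0.0009592j

-0.07911+0.01141j V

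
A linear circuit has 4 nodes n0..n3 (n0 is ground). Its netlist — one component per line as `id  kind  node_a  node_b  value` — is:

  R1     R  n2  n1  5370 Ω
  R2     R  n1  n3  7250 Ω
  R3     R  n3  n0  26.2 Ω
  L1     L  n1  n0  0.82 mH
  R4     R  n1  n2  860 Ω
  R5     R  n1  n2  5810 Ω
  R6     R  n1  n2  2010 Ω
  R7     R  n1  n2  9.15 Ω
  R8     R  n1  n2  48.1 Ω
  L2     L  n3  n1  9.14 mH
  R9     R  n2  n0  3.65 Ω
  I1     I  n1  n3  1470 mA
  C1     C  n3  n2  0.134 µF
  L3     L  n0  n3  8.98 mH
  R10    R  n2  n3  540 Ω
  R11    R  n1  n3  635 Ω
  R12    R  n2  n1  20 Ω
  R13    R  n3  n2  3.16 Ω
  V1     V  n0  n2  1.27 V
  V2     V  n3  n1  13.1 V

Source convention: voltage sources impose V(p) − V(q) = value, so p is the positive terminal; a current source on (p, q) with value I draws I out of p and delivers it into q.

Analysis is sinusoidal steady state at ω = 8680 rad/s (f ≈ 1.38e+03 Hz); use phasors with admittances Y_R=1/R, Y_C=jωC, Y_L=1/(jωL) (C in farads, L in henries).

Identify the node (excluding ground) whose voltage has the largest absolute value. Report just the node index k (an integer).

1

Apply KCL at each of the 3 non-ground nodes and solve the resulting linear system.
Node n1: branches {R1, R2, L1, R4, R5, R6, R7, R8, L2, I1, R11, R12, V2} → V_1 = -9.196-2.317j
Node n2: branches {R1, R4, R5, R6, R7, R8, R9, C1, R10, R12, R13, V1} → V_2 = -1.270+0.000j
Node n3: branches {R2, R3, L2, I1, C1, L3, R10, R11, R13, V2} → V_3 = 3.904-2.317j
Source currents: i(V1)=-0.5542+1.153j, i(V2)=-0.3213+1.035j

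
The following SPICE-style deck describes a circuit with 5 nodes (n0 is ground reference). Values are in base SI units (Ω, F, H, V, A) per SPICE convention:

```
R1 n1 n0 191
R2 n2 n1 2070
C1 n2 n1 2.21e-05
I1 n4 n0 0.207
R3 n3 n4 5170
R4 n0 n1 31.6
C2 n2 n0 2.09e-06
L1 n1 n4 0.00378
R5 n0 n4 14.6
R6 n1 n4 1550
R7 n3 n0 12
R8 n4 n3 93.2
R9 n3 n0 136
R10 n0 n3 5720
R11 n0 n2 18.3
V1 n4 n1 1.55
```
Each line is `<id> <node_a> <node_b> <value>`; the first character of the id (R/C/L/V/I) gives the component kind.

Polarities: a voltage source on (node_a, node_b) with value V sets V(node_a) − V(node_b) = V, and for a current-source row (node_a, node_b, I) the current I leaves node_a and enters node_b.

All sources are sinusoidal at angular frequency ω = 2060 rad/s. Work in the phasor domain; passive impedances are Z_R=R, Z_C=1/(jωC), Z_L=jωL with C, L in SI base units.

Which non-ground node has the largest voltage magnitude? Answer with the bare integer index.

1

Apply KCL at each of the 4 non-ground nodes and solve the resulting linear system.
Node n1: branches {R1, R2, C1, R4, L1, R6, V1} → V_1 = -2.328+0.4520j
Node n2: branches {R2, C1, C2, R11} → V_2 = -1.171-0.8600j
Node n3: branches {R3, R7, R8, R9, R10} → V_3 = -0.08347+0.04850j
Node n4: branches {I1, R3, L1, R5, R6, R8, V1} → V_4 = -0.7778+0.4520j
Source currents: i(V1)=-0.1471+0.1637j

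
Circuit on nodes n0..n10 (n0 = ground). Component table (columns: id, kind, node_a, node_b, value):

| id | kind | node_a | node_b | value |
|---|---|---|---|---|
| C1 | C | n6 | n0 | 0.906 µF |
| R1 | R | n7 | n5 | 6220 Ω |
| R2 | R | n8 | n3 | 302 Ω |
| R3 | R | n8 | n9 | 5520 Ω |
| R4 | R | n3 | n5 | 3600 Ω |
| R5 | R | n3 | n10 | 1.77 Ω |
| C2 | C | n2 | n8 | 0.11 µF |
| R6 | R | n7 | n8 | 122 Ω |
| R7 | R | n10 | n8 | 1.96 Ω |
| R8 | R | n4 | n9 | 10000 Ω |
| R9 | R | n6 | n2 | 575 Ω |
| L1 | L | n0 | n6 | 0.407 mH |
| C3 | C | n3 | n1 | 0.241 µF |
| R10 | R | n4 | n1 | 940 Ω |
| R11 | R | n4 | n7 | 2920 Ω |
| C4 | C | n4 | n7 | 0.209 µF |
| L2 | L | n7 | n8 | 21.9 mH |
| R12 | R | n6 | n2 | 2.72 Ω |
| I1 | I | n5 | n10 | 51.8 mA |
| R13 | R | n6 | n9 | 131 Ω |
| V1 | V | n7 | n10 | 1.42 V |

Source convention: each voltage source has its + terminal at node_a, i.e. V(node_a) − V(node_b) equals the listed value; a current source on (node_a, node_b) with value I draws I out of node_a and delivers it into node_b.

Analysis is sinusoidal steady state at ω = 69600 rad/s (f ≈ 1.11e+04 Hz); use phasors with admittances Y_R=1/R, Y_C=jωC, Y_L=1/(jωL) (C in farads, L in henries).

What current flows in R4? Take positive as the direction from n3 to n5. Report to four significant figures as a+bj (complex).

Apply KCL at each of the 10 non-ground nodes and solve the resulting linear system.
Node n1: branches {C3, R10} → V_1 = -0.06626-0.07217j
Node n2: branches {C2, R9, R12} → V_2 = -0.0003583-4.299e-05j
Node n3: branches {R2, R4, R5, C3} → V_3 = -0.07930+0.01935j
Node n4: branches {R8, R10, R11, C4} → V_4 = 1.377+0.1334j
Node n5: branches {R1, R4, I1} → V_5 = -117.7+0.01921j
Node n6: branches {C1, R9, L1, R12, R13} → V_6 = 0.000+0.000j
Node n7: branches {R1, R6, R11, C4, L2, V1} → V_7 = 1.395+0.01897j
Node n8: branches {R2, R3, C2, R6, R7, L2} → V_8 = -0.002433+0.01724j
Node n9: branches {R3, R8, R13} → V_9 = 0.01734+0.002080j
Node n10: branches {R5, R7, I1, V1} → V_10 = -0.02466+0.01897j
Source currents: i(V1)=-0.03227+0.0006711j

0.03266+3.816e-08j A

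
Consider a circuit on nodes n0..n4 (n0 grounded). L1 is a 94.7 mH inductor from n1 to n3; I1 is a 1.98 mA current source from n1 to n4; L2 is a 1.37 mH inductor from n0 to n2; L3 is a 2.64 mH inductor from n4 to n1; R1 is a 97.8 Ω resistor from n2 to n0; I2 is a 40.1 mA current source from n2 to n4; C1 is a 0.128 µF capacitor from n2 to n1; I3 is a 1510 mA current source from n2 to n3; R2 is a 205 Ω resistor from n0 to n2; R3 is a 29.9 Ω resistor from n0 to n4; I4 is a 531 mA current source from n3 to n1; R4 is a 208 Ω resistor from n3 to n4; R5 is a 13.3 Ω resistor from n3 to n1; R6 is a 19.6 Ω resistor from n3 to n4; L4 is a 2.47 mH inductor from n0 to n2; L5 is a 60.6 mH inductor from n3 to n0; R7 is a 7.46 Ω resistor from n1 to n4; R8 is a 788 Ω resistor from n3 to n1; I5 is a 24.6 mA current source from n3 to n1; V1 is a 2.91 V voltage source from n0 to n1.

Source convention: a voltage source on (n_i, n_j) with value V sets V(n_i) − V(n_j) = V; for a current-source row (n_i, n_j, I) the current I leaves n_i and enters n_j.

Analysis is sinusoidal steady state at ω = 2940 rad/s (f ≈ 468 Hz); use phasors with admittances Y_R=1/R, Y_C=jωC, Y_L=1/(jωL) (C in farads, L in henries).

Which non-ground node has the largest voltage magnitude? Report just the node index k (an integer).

3

MNA unknowns: 4 node voltages V₁..V_4 plus 1 source current (V1)
L1: Y=0.000-0.003592j on G[1,3]
I1: z[1]−=0.00198, z[4]+=0.00198
L2: Y=0.000-0.2483j on G[0,2]
L3: Y=0.000-0.1288j on G[4,1]
R1: Y=0.01022+0.000j on G[2,0]
I2: z[2]−=0.0401, z[4]+=0.0401
C1: Y=0.000+0.0003763j on G[2,1]
I3: z[2]−=1.51, z[3]+=1.51
R2: Y=0.004878+0.000j on G[0,2]
R3: Y=0.03344+0.000j on G[0,4]
I4: z[3]−=0.531, z[1]+=0.531
R4: Y=0.004808+0.000j on G[3,4]
R5: Y=0.07519+0.000j on G[3,1]
R6: Y=0.05102+0.000j on G[3,4]
L4: Y=0.000-0.1377j on G[0,2]
L5: Y=0.000-0.005613j on G[3,0]
R7: Y=0.1340+0.000j on G[1,4]
R8: Y=0.001269+0.000j on G[3,1]
I5: z[3]−=0.0246, z[1]+=0.0246
V1: row V0−V1=2.91, i_V1 at 0,1
solve → V1=-2.910+0.000j, V2=-0.1544-4.014j, V3=5.017+0.9818j, V4=-1.061+1.312j
aux → i_V1=-1.582+0.01469j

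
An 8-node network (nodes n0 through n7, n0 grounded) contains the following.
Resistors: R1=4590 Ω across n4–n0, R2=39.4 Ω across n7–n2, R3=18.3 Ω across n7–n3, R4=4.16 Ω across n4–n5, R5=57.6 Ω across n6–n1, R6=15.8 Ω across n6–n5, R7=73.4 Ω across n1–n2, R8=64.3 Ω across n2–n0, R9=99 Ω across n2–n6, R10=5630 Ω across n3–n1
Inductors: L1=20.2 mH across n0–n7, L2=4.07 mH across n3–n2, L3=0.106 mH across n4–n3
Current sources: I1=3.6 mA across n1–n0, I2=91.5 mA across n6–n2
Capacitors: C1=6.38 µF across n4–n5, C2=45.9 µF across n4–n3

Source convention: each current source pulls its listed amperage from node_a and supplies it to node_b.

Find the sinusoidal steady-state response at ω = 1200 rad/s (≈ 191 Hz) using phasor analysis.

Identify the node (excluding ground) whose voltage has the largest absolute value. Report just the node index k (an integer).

6

MNA unknowns: 7 node voltages V₁..V_7
R1: Y=0.0002179+0.000j on G[4,0]
L1: Y=0.000-0.04125j on G[0,7]
R2: Y=0.02538+0.000j on G[7,2]
R3: Y=0.05464+0.000j on G[7,3]
I1: z[1]−=0.0036, z[0]+=0.0036
R4: Y=0.2404+0.000j on G[4,5]
R5: Y=0.01736+0.000j on G[6,1]
L2: Y=0.000-0.2048j on G[3,2]
R6: Y=0.06329+0.000j on G[6,5]
L3: Y=0.000-7.862j on G[4,3]
R7: Y=0.01362+0.000j on G[1,2]
C1: Y=0.000+0.007656j on G[4,5]
C2: Y=0.000+0.05508j on G[4,3]
R8: Y=0.01555+0.000j on G[2,0]
R9: Y=0.01010+0.000j on G[2,6]
R10: Y=0.0001776+0.000j on G[3,1]
I2: z[6]−=0.0915, z[2]+=0.0915
solve → V1=-0.8812-0.03088j, V2=0.02339+0.1013j, V3=-0.02909-0.2155j, V4=-0.02963-0.2242j, V5=-0.3130-0.1980j, V6=-1.393-0.1327j, V7=0.03700-0.09592j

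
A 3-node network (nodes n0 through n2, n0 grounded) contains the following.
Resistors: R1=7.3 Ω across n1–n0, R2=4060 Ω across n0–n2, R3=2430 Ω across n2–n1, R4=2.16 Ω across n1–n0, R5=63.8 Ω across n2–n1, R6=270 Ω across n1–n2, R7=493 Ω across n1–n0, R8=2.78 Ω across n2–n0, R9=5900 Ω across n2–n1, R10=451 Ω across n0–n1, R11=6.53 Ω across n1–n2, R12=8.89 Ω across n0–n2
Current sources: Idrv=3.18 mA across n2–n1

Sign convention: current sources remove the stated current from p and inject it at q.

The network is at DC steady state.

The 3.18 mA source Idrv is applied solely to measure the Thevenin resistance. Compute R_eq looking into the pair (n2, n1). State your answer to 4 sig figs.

Apply KCL at each of the 2 non-ground nodes and solve the resulting linear system.
Node n1: branches {R1, R3, R4, R5, R6, R7, R9, R10, R11, Idrv} → V_1 = 0.003184
Node n2: branches {R2, R3, R5, R6, R8, R9, R11, R12, Idrv} → V_2 = -0.004072

R_eq = 2.282 Ω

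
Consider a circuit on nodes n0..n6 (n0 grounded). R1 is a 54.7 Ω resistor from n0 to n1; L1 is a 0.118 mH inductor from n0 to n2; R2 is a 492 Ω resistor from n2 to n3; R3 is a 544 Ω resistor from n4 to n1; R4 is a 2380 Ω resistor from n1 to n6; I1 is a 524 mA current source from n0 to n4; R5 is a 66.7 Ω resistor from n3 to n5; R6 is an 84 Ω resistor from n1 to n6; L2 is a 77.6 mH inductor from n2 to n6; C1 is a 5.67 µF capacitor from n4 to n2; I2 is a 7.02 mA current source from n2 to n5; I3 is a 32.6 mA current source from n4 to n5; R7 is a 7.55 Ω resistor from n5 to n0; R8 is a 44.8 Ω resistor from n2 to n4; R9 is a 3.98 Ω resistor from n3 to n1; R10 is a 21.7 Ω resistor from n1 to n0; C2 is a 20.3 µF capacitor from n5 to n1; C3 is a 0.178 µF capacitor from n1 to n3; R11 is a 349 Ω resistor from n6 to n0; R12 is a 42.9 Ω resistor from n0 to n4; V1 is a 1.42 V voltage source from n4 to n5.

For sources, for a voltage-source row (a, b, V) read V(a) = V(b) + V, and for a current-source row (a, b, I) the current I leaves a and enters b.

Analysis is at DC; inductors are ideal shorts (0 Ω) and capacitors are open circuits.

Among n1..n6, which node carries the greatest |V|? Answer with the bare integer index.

MNA unknowns: 6 node voltages V₁..V_6 plus 3 source currents (L1, L2, V1)
R1: Y=0.01828 on G[0,1]
L1: row V0−V2=0, i_L1 at 0,2
R2: Y=0.002033 on G[2,3]
R3: Y=0.001838 on G[4,1]
R4: Y=0.0004202 on G[1,6]
I1: z[0]−=0.524, z[4]+=0.524
R5: Y=0.01499 on G[3,5]
R6: Y=0.01190 on G[1,6]
L2: row V2−V6=0, i_L2 at 2,6
C1: Y=0.000 on G[4,2]
I2: z[2]−=0.00702, z[5]+=0.00702
I3: z[4]−=0.0326, z[5]+=0.0326
R7: Y=0.1325 on G[5,0]
R8: Y=0.02232 on G[2,4]
R9: Y=0.2513 on G[3,1]
R10: Y=0.04608 on G[1,0]
C2: Y=0.000 on G[5,1]
C3: Y=0.000 on G[1,3]
R11: Y=0.002865 on G[6,0]
R12: Y=0.02331 on G[0,4]
V1: row V4−V5=1.42, i_V1 at 4,5
solve → V1=0.4351, V2=0.000, V3=0.5430, V4=3.844, V5=2.424, V6=0.000
aux → i_L1=-0.08526, i_L2=-0.005363, i_V1=0.3097

4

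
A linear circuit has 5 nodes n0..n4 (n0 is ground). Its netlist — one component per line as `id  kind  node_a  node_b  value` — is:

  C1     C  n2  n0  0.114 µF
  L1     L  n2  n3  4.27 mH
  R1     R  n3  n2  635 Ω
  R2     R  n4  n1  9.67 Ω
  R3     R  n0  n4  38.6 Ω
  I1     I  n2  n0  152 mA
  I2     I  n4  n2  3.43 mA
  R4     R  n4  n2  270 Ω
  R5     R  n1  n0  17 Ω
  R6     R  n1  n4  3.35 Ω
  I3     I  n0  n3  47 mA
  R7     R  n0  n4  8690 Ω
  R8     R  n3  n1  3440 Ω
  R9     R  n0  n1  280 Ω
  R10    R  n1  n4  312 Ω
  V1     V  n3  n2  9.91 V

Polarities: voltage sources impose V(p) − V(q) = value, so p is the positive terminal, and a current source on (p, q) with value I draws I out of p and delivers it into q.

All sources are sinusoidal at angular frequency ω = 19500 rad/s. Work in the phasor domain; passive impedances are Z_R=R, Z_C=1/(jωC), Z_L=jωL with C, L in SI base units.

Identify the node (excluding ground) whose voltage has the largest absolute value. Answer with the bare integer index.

Apply KCL at each of the 4 non-ground nodes and solve the resulting linear system.
Node n1: branches {R2, R5, R6, R8, R9, R10} → V_1 = -0.8507+0.4946j
Node n2: branches {C1, L1, R1, I1, I2, R4, V1} → V_2 = -20.47+11.95j
Node n3: branches {L1, R1, I3, R8, V1} → V_3 = -10.56+11.95j
Node n4: branches {R2, R3, I2, R4, R6, R7, R10} → V_4 = -0.9747+0.5625j
Source currents: i(V1)=0.03421+0.1157j

2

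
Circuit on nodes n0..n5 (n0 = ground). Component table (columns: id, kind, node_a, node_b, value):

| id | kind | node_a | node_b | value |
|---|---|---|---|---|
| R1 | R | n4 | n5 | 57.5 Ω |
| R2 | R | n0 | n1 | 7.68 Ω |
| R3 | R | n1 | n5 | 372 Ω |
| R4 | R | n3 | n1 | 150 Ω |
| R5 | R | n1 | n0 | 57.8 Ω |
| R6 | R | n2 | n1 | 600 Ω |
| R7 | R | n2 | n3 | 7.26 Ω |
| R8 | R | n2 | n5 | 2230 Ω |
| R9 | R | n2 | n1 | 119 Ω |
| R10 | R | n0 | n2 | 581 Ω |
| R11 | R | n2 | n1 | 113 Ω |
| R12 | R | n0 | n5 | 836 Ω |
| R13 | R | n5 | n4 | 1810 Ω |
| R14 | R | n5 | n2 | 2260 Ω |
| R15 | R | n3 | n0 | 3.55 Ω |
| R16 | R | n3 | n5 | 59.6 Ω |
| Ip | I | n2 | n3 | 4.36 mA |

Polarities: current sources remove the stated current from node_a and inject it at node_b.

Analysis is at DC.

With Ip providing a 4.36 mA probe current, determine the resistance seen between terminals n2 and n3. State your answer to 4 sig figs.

Element admittances at DC:
  Y(R1) = 0.01739 S between n4,n5
  Y(R2) = 0.1302 S between n0,n1
  Y(R3) = 0.002688 S between n1,n5
  Y(R4) = 0.006667 S between n3,n1
  Y(R5) = 0.01730 S between n1,n0
  Y(R6) = 0.001667 S between n2,n1
  Y(R7) = 0.1377 S between n2,n3
  Y(R8) = 0.0004484 S between n2,n5
  Y(R9) = 0.008403 S between n2,n1
  Y(R10) = 0.001721 S between n0,n2
  Y(R11) = 0.008850 S between n2,n1
  Y(R12) = 0.001196 S between n0,n5
  Y(R13) = 0.0005525 S between n5,n4
  Y(R14) = 0.0004425 S between n5,n2
  Y(R15) = 0.2817 S between n3,n0
  Y(R16) = 0.01678 S between n3,n5
  Ip: injects 0.00436 A into n3 (from n2)
Assemble and solve the 5×5 MNA system:
  V(n1)=-0.002773  V(n2)=-0.02631  V(n3)=0.001614  V(n4)=-0.0001772  V(n5)=-0.0001772

R_eq = 6.404 Ω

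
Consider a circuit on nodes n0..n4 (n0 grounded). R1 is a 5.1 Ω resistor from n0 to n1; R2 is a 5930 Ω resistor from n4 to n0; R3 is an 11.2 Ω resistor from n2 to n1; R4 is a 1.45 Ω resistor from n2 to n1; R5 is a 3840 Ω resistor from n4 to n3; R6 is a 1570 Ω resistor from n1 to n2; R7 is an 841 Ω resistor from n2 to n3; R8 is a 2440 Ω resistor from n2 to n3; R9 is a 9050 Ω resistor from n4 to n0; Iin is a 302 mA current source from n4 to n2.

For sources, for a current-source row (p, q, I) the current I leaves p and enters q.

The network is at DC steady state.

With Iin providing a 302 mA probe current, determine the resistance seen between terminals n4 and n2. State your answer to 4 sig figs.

Element admittances at DC:
  Y(R1) = 0.1961 S between n0,n1
  Y(R2) = 0.0001686 S between n4,n0
  Y(R3) = 0.08929 S between n2,n1
  Y(R4) = 0.6897 S between n2,n1
  Y(R5) = 0.0002604 S between n4,n3
  Y(R6) = 0.0006369 S between n1,n2
  Y(R7) = 0.001189 S between n2,n3
  Y(R8) = 0.0004098 S between n2,n3
  Y(R9) = 0.0001105 S between n4,n0
  Iin: injects 0.302 A into n2 (from n4)
Assemble and solve the 4×4 MNA system:
  V(n1)=0.8539  V(n2)=1.069  V(n3)=-83.09  V(n4)=-599.8

R_eq = 1990. Ω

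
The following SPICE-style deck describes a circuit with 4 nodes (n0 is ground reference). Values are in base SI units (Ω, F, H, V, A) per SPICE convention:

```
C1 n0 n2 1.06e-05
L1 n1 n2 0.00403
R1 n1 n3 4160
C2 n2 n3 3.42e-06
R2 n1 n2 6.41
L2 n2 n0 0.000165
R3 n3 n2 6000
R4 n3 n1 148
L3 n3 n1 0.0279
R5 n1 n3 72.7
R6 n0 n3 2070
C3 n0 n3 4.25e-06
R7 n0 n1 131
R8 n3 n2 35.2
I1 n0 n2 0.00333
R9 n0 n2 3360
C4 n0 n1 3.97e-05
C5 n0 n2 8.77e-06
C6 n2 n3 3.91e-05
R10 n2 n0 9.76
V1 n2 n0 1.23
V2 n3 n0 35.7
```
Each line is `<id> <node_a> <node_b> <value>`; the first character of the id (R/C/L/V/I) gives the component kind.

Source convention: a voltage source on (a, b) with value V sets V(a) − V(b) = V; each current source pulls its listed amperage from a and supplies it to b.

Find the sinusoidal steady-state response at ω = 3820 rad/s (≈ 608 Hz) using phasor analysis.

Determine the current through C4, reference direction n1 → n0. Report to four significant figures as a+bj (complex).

0.5638+0.5308j A

Element admittances at ω=3820 rad/s:
  Y(C1) = 0.000+0.04049j S between n0,n2
  Y(L1) = 0.000-0.06496j S between n1,n2
  Y(R1) = 0.0002404+0.000j S between n1,n3
  Y(C2) = 0.000+0.01306j S between n2,n3
  Y(R2) = 0.1560+0.000j S between n1,n2
  Y(L2) = 0.000-1.587j S between n2,n0
  Y(R3) = 0.0001667+0.000j S between n3,n2
  Y(R4) = 0.006757+0.000j S between n3,n1
  Y(L3) = 0.000-0.009383j S between n3,n1
  Y(R5) = 0.01376+0.000j S between n1,n3
  Y(R6) = 0.0004831+0.000j S between n0,n3
  Y(C3) = 0.000+0.01623j S between n0,n3
  Y(R7) = 0.007634+0.000j S between n0,n1
  Y(R8) = 0.02841+0.000j S between n3,n2
  I1: injects 0.00333 A into n2 (from n0)
  Y(R9) = 0.0002976+0.000j S between n0,n2
  Y(C4) = 0.000+0.1517j S between n0,n1
  Y(C5) = 0.000+0.03350j S between n0,n2
  Y(C6) = 0.000+0.1494j S between n2,n3
  Y(R10) = 0.1025+0.000j S between n2,n0
  V1: constraint V(n2)−V(n0) = 1.23
  V2: constraint V(n3)−V(n0) = 35.7
Assemble and solve the 5×5 MNA system:
  V(n1)=3.500-3.717j  V(n2)=1.230+0.000j  V(n3)=35.70+0.000j
  i(V1)=0.9746+6.732j  i(V2)=-1.705-5.953j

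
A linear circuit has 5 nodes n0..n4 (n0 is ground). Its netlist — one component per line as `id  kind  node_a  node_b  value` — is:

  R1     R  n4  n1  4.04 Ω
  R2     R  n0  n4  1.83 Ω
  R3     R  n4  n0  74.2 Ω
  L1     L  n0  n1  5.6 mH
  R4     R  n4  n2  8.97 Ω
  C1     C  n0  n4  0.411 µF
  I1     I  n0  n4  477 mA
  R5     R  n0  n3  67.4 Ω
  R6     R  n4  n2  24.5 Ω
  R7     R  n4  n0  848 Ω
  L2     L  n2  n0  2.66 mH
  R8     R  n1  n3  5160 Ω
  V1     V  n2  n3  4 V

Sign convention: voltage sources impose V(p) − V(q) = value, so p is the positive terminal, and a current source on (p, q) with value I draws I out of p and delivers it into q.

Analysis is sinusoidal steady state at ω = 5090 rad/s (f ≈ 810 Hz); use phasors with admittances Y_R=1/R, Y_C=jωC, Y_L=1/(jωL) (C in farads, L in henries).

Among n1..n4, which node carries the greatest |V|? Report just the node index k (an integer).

3

MNA unknowns: 4 node voltages V₁..V_4 plus 1 source current (V1)
R1: Y=0.2475+0.000j on G[4,1]
R2: Y=0.5464+0.000j on G[0,4]
R3: Y=0.01348+0.000j on G[4,0]
L1: Y=0.000-0.03508j on G[0,1]
R4: Y=0.1115+0.000j on G[4,2]
C1: Y=0.000+0.002092j on G[0,4]
I1: z[0]−=0.477, z[4]+=0.477
R5: Y=0.01484+0.000j on G[0,3]
R6: Y=0.04082+0.000j on G[4,2]
R7: Y=0.001179+0.000j on G[4,0]
L2: Y=0.000-0.07386j on G[2,0]
R8: Y=0.0001938+0.000j on G[1,3]
V1: row V2−V3=4, i_V1 at 2,3
solve → V1=0.8054+0.2653j, V2=0.8951+0.5328j, V3=-3.105+0.5328j, V4=0.8461+0.1509j
aux → i_V1=-0.04682+0.007957j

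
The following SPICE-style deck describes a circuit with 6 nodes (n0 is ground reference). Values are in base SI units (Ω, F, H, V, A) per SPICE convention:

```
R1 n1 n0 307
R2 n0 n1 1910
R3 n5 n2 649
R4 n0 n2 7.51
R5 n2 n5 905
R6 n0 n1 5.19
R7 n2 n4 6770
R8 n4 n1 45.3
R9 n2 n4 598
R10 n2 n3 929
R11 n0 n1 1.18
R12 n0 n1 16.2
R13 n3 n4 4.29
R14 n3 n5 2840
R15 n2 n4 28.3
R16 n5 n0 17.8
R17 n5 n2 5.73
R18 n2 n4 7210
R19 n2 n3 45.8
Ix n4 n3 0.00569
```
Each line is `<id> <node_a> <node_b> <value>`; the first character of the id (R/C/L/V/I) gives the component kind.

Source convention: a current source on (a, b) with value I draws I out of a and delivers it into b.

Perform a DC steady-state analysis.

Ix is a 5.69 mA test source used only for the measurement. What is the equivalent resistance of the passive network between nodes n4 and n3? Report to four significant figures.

R_eq = 4.007 Ω

MNA unknowns: 5 node voltages V₁..V_5
R1: Y=0.003257 on G[1,0]
R2: Y=0.0005236 on G[0,1]
R3: Y=0.001541 on G[5,2]
R4: Y=0.1332 on G[0,2]
R5: Y=0.001105 on G[2,5]
R6: Y=0.1927 on G[0,1]
R7: Y=0.0001477 on G[2,4]
R8: Y=0.02208 on G[4,1]
R9: Y=0.001672 on G[2,4]
R10: Y=0.001076 on G[2,3]
R11: Y=0.8475 on G[0,1]
R12: Y=0.06173 on G[0,1]
R13: Y=0.2331 on G[3,4]
R14: Y=0.0003521 on G[3,5]
R15: Y=0.03534 on G[2,4]
R16: Y=0.05618 on G[5,0]
R17: Y=0.1745 on G[5,2]
R18: Y=0.0001387 on G[2,4]
R19: Y=0.02183 on G[2,3]
Ix: z[4]−=0.00569, z[3]+=0.00569
solve → V1=-0.0001159, V2=0.0007211, V3=0.01688, V4=-0.005921, V5=0.0005721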